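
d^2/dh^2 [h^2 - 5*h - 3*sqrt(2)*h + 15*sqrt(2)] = 2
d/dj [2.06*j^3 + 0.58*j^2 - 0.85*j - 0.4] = 6.18*j^2 + 1.16*j - 0.85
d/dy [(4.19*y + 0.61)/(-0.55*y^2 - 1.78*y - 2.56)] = (2.3045*y^2 + 0.671*y - 9.6406)/(0.3025*y^4 + 1.958*y^3 + 5.9844*y^2 + 9.1136*y + 6.5536)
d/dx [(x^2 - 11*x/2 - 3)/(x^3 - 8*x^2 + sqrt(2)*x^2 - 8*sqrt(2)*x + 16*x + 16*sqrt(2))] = (-x^3 + 7*x^2 - 5*sqrt(2)*x/2 + 9*x - 12 + 28*sqrt(2))/(x^5 - 12*x^4 + 2*sqrt(2)*x^4 - 24*sqrt(2)*x^3 + 50*x^3 - 88*x^2 + 96*sqrt(2)*x^2 - 128*sqrt(2)*x + 96*x - 128)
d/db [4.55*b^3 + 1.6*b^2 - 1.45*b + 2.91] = 13.65*b^2 + 3.2*b - 1.45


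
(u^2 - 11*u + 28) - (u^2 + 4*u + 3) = 25 - 15*u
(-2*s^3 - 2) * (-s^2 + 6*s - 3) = 2*s^5 - 12*s^4 + 6*s^3 + 2*s^2 - 12*s + 6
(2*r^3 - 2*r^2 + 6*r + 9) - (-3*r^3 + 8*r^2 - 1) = 5*r^3 - 10*r^2 + 6*r + 10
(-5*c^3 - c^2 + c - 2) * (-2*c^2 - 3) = 10*c^5 + 2*c^4 + 13*c^3 + 7*c^2 - 3*c + 6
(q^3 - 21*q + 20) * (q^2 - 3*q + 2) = q^5 - 3*q^4 - 19*q^3 + 83*q^2 - 102*q + 40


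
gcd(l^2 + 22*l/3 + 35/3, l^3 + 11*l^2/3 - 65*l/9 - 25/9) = l + 5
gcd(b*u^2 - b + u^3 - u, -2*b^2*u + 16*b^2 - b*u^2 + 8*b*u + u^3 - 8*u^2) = b + u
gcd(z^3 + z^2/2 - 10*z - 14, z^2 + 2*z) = z + 2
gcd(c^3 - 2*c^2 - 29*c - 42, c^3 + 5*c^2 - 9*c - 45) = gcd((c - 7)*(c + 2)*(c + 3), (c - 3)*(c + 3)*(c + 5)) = c + 3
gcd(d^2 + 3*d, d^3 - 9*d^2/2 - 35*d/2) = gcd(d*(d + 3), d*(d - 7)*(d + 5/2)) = d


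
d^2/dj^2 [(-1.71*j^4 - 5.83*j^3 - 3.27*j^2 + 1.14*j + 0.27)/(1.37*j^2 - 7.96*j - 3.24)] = (-6.418998*j^6 + 111.887352*j^5 - 604.547928*j^4 - 1563.218684*j^3 - 1201.607622*j^2 - 354.51108*j - 90.8442)/(2.571353*j^6 - 44.820372*j^5 + 242.172708*j^4 - 292.361248*j^3 - 572.729616*j^2 - 250.682688*j - 34.012224)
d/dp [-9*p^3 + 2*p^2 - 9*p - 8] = -27*p^2 + 4*p - 9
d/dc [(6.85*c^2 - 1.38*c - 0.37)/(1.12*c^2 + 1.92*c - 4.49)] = (14.6976*c^2 - 60.6842*c + 6.9066)/(1.2544*c^4 + 4.3008*c^3 - 6.3712*c^2 - 17.2416*c + 20.1601)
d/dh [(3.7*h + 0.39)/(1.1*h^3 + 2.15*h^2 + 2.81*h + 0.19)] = (4.07*h^3 + 7.955*h^2 + 10.397*h - (3.7*h + 0.39)*(3.3*h^2 + 4.3*h + 2.81) + 0.703)/(1.1*h^3 + 2.15*h^2 + 2.81*h + 0.19)^2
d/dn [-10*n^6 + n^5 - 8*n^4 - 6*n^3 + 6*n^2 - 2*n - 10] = -60*n^5 + 5*n^4 - 32*n^3 - 18*n^2 + 12*n - 2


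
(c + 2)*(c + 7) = c^2 + 9*c + 14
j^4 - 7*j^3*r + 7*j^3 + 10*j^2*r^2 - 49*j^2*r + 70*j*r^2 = j*(j + 7)*(j - 5*r)*(j - 2*r)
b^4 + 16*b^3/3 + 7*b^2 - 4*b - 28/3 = (b - 1)*(b + 2)^2*(b + 7/3)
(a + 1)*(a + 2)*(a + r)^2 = a^4 + 2*a^3*r + 3*a^3 + a^2*r^2 + 6*a^2*r + 2*a^2 + 3*a*r^2 + 4*a*r + 2*r^2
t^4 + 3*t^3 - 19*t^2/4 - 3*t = t*(t - 3/2)*(t + 1/2)*(t + 4)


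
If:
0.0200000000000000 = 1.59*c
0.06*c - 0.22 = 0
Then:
No Solution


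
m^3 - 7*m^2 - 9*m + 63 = (m - 7)*(m - 3)*(m + 3)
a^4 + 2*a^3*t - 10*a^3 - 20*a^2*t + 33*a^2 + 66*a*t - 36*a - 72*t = (a - 4)*(a - 3)^2*(a + 2*t)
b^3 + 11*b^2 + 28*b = b*(b + 4)*(b + 7)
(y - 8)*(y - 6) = y^2 - 14*y + 48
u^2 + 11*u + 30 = (u + 5)*(u + 6)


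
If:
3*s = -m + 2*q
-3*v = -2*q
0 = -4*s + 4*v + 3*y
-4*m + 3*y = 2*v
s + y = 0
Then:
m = 0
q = 0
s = 0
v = 0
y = 0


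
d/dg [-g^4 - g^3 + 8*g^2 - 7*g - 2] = -4*g^3 - 3*g^2 + 16*g - 7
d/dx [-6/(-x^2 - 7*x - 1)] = 6*(-2*x - 7)/(x^2 + 7*x + 1)^2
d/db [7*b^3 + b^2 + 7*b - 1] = 21*b^2 + 2*b + 7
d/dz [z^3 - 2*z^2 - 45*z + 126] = 3*z^2 - 4*z - 45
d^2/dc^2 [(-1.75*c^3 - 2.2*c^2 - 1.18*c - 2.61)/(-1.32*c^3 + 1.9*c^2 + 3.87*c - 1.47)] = (-7.105427357601e-15*c^7 + 16.44456*c^6 + 65.974392*c^5 + 63.497808*c^4 - 114.081526*c^3 - 73.806858*c^2 + 127.225206*c + 115.692642)/(2.299968*c^9 - 9.93168*c^8 - 5.93366400000001*c^7 + 59.060744*c^6 - 4.72413600000001*c^5 - 114.504318*c^4 + 15.450021*c^3 + 53.730999*c^2 - 25.088049*c + 3.176523)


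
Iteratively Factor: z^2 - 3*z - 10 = (z + 2)*(z - 5)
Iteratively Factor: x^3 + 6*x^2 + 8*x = (x + 4)*(x^2 + 2*x) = x*(x + 4)*(x + 2)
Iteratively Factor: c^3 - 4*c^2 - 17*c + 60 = (c - 5)*(c^2 + c - 12) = (c - 5)*(c - 3)*(c + 4)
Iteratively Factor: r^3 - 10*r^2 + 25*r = (r - 5)*(r^2 - 5*r) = (r - 5)^2*(r)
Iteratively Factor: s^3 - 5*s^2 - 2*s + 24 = (s - 4)*(s^2 - s - 6) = (s - 4)*(s - 3)*(s + 2)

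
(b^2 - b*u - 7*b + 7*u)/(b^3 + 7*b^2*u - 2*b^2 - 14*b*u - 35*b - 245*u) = (b - u)/(b^2 + 7*b*u + 5*b + 35*u)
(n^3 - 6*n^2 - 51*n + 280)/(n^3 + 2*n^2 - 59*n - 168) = (n - 5)/(n + 3)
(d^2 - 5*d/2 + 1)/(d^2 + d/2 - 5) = (2*d - 1)/(2*d + 5)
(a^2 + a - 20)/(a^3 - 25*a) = (a - 4)/(a*(a - 5))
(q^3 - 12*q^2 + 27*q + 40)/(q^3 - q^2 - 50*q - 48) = (q - 5)/(q + 6)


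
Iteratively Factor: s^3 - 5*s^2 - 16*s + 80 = (s + 4)*(s^2 - 9*s + 20) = (s - 5)*(s + 4)*(s - 4)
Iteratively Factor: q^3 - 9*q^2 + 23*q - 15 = (q - 5)*(q^2 - 4*q + 3) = (q - 5)*(q - 1)*(q - 3)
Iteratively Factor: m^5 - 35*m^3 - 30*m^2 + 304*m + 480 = (m + 3)*(m^4 - 3*m^3 - 26*m^2 + 48*m + 160) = (m + 2)*(m + 3)*(m^3 - 5*m^2 - 16*m + 80) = (m - 5)*(m + 2)*(m + 3)*(m^2 - 16) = (m - 5)*(m - 4)*(m + 2)*(m + 3)*(m + 4)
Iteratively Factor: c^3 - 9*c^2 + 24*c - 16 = (c - 1)*(c^2 - 8*c + 16) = (c - 4)*(c - 1)*(c - 4)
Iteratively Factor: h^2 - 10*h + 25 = (h - 5)*(h - 5)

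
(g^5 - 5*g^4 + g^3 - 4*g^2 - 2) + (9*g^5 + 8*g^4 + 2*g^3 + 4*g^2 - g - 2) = 10*g^5 + 3*g^4 + 3*g^3 - g - 4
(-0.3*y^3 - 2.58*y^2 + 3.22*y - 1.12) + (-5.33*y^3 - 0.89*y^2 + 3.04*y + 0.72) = -5.63*y^3 - 3.47*y^2 + 6.26*y - 0.4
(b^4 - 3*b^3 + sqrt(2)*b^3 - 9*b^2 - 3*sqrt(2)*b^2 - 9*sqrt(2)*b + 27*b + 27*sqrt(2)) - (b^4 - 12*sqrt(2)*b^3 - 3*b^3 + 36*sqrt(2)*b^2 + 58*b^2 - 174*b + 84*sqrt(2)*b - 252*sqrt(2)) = 13*sqrt(2)*b^3 - 67*b^2 - 39*sqrt(2)*b^2 - 93*sqrt(2)*b + 201*b + 279*sqrt(2)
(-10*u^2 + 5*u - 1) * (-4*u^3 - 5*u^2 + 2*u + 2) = 40*u^5 + 30*u^4 - 41*u^3 - 5*u^2 + 8*u - 2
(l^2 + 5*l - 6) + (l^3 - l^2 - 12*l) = l^3 - 7*l - 6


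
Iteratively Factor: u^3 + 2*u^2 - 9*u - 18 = (u + 3)*(u^2 - u - 6) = (u + 2)*(u + 3)*(u - 3)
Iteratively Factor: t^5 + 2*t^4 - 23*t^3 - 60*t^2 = (t - 5)*(t^4 + 7*t^3 + 12*t^2) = (t - 5)*(t + 3)*(t^3 + 4*t^2) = t*(t - 5)*(t + 3)*(t^2 + 4*t) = t^2*(t - 5)*(t + 3)*(t + 4)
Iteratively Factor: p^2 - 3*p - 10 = (p + 2)*(p - 5)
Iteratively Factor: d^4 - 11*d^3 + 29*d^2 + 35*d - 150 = (d - 5)*(d^3 - 6*d^2 - d + 30) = (d - 5)*(d - 3)*(d^2 - 3*d - 10) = (d - 5)^2*(d - 3)*(d + 2)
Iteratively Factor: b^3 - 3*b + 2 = (b + 2)*(b^2 - 2*b + 1) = (b - 1)*(b + 2)*(b - 1)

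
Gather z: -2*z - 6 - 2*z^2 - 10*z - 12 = -2*z^2 - 12*z - 18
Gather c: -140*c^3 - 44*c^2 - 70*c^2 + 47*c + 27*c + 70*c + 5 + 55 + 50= -140*c^3 - 114*c^2 + 144*c + 110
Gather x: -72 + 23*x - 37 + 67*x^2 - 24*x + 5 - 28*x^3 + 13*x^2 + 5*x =-28*x^3 + 80*x^2 + 4*x - 104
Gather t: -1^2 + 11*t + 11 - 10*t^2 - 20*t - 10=-10*t^2 - 9*t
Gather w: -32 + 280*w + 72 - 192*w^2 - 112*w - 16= -192*w^2 + 168*w + 24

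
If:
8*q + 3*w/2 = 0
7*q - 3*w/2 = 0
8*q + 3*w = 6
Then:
No Solution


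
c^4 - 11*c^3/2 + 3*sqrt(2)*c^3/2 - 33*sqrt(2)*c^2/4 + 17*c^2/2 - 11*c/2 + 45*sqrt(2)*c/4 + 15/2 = (c - 3)*(c - 5/2)*(c + sqrt(2)/2)*(c + sqrt(2))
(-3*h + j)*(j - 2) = -3*h*j + 6*h + j^2 - 2*j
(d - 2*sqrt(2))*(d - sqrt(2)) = d^2 - 3*sqrt(2)*d + 4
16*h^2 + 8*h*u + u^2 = (4*h + u)^2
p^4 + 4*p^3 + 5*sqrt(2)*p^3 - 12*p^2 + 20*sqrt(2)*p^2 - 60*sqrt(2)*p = p*(p - 2)*(p + 6)*(p + 5*sqrt(2))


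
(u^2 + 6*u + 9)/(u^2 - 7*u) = (u^2 + 6*u + 9)/(u*(u - 7))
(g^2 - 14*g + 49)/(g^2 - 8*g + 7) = (g - 7)/(g - 1)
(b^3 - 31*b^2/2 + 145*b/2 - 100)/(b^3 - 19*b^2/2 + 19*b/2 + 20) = (b - 5)/(b + 1)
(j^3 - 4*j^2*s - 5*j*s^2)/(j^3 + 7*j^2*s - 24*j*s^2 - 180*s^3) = j*(j + s)/(j^2 + 12*j*s + 36*s^2)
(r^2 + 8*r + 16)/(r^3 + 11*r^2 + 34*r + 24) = (r + 4)/(r^2 + 7*r + 6)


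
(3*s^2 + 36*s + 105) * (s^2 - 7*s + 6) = 3*s^4 + 15*s^3 - 129*s^2 - 519*s + 630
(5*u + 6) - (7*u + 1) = 5 - 2*u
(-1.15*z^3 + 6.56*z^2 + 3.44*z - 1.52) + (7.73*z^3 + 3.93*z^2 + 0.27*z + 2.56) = 6.58*z^3 + 10.49*z^2 + 3.71*z + 1.04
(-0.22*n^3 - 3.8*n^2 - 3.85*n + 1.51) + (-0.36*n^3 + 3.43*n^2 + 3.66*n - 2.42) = -0.58*n^3 - 0.37*n^2 - 0.19*n - 0.91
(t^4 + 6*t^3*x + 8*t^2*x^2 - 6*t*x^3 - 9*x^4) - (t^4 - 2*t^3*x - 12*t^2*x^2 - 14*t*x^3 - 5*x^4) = 8*t^3*x + 20*t^2*x^2 + 8*t*x^3 - 4*x^4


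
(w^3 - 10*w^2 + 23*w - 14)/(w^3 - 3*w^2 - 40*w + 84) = (w - 1)/(w + 6)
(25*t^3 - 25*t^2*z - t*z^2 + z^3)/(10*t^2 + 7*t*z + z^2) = (5*t^2 - 6*t*z + z^2)/(2*t + z)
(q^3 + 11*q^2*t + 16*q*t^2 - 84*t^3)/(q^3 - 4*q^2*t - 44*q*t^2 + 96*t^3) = (q + 7*t)/(q - 8*t)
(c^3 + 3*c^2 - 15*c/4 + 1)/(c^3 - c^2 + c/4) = (c + 4)/c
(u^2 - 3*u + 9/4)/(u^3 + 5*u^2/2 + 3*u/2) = (4*u^2 - 12*u + 9)/(2*u*(2*u^2 + 5*u + 3))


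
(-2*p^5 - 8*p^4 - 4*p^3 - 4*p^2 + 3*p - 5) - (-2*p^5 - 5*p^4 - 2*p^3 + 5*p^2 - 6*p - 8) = -3*p^4 - 2*p^3 - 9*p^2 + 9*p + 3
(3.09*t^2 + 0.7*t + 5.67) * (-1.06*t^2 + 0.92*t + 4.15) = -3.2754*t^4 + 2.1008*t^3 + 7.4573*t^2 + 8.1214*t + 23.5305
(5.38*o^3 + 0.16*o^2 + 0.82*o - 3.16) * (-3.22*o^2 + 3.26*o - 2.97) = -17.3236*o^5 + 17.0236*o^4 - 18.0974*o^3 + 12.3732*o^2 - 12.737*o + 9.3852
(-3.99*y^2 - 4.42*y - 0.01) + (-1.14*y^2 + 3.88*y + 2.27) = -5.13*y^2 - 0.54*y + 2.26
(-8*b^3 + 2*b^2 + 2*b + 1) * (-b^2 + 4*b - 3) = 8*b^5 - 34*b^4 + 30*b^3 + b^2 - 2*b - 3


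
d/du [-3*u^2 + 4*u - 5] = 4 - 6*u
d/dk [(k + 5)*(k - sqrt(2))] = 2*k - sqrt(2) + 5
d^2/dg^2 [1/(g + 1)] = 2/(g + 1)^3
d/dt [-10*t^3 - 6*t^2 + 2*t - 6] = -30*t^2 - 12*t + 2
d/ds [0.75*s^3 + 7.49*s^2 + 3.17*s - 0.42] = 2.25*s^2 + 14.98*s + 3.17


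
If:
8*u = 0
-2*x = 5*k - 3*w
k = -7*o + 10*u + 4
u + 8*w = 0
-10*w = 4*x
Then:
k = 0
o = 4/7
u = 0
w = 0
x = 0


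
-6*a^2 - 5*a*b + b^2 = (-6*a + b)*(a + b)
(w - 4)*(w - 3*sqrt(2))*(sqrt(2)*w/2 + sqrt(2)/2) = sqrt(2)*w^3/2 - 3*w^2 - 3*sqrt(2)*w^2/2 - 2*sqrt(2)*w + 9*w + 12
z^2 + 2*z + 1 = (z + 1)^2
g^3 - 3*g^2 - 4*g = g*(g - 4)*(g + 1)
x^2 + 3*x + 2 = (x + 1)*(x + 2)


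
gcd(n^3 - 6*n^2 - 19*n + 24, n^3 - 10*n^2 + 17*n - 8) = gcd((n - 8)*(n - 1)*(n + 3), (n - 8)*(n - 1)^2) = n^2 - 9*n + 8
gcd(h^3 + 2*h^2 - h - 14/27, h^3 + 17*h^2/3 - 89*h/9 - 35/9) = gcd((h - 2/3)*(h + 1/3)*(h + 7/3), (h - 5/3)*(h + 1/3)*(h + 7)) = h + 1/3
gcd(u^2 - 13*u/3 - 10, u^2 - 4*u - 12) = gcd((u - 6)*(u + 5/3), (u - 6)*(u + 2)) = u - 6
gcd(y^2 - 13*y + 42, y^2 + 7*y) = 1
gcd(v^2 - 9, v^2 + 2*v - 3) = v + 3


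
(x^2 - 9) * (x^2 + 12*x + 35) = x^4 + 12*x^3 + 26*x^2 - 108*x - 315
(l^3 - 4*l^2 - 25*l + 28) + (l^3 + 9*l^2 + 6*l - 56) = 2*l^3 + 5*l^2 - 19*l - 28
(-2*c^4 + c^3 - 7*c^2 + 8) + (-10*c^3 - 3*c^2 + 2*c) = -2*c^4 - 9*c^3 - 10*c^2 + 2*c + 8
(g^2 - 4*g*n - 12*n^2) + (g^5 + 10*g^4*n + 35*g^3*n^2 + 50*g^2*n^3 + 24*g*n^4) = g^5 + 10*g^4*n + 35*g^3*n^2 + 50*g^2*n^3 + g^2 + 24*g*n^4 - 4*g*n - 12*n^2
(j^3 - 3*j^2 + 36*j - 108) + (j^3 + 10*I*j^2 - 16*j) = 2*j^3 - 3*j^2 + 10*I*j^2 + 20*j - 108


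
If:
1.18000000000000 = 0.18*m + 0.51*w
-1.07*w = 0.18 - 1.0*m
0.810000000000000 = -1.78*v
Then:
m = 1.93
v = -0.46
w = 1.63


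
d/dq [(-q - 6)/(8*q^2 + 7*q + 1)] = (-8*q^2 - 7*q + (q + 6)*(16*q + 7) - 1)/(8*q^2 + 7*q + 1)^2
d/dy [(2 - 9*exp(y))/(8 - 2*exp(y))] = -17*exp(y)/(exp(y) - 4)^2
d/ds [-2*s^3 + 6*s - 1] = 6 - 6*s^2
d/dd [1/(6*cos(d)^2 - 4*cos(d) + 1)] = 4*(3*cos(d) - 1)*sin(d)/(6*cos(d)^2 - 4*cos(d) + 1)^2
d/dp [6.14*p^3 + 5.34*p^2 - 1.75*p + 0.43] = 18.42*p^2 + 10.68*p - 1.75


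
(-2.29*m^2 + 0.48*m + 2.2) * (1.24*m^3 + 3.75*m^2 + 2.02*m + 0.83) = -2.8396*m^5 - 7.9923*m^4 - 0.0977999999999994*m^3 + 7.3189*m^2 + 4.8424*m + 1.826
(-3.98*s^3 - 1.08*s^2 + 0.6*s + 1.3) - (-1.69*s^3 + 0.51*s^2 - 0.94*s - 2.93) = -2.29*s^3 - 1.59*s^2 + 1.54*s + 4.23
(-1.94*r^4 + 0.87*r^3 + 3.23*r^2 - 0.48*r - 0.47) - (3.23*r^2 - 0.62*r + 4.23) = -1.94*r^4 + 0.87*r^3 + 0.14*r - 4.7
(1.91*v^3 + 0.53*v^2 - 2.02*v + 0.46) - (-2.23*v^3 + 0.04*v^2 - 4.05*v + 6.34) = 4.14*v^3 + 0.49*v^2 + 2.03*v - 5.88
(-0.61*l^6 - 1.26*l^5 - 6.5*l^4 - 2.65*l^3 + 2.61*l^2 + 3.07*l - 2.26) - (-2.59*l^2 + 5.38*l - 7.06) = -0.61*l^6 - 1.26*l^5 - 6.5*l^4 - 2.65*l^3 + 5.2*l^2 - 2.31*l + 4.8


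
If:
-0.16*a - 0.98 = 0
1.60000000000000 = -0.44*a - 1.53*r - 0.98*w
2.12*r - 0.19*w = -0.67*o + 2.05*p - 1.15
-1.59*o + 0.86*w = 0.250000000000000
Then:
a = -6.12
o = 0.540880503144654*w - 0.157232704402516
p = 1.24971170244444 - 0.578301736402492*w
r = 0.715686274509804 - 0.640522875816993*w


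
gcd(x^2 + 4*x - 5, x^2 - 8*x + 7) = x - 1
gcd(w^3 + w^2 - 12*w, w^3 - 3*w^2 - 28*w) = w^2 + 4*w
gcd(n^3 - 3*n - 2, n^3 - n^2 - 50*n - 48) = n + 1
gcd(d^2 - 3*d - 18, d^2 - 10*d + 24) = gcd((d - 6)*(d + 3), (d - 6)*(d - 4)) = d - 6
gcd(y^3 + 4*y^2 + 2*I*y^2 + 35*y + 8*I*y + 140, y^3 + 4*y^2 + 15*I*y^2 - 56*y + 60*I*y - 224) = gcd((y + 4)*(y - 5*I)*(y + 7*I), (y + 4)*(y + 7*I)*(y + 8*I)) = y^2 + y*(4 + 7*I) + 28*I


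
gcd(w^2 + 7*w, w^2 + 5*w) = w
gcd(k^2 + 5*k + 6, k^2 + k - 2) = k + 2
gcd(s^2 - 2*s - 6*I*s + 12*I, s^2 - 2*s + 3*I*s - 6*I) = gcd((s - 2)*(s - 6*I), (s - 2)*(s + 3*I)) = s - 2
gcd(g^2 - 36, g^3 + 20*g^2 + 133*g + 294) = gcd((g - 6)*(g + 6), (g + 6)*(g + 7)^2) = g + 6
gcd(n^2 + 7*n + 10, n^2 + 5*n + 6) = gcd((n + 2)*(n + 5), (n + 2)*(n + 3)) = n + 2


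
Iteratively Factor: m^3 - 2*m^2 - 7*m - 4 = (m - 4)*(m^2 + 2*m + 1) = (m - 4)*(m + 1)*(m + 1)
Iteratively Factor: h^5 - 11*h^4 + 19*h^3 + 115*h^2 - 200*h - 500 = (h - 5)*(h^4 - 6*h^3 - 11*h^2 + 60*h + 100) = (h - 5)^2*(h^3 - h^2 - 16*h - 20) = (h - 5)^3*(h^2 + 4*h + 4) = (h - 5)^3*(h + 2)*(h + 2)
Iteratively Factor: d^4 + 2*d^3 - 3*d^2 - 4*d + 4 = (d + 2)*(d^3 - 3*d + 2) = (d - 1)*(d + 2)*(d^2 + d - 2) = (d - 1)^2*(d + 2)*(d + 2)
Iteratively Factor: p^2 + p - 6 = (p + 3)*(p - 2)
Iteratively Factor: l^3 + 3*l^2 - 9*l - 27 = (l - 3)*(l^2 + 6*l + 9) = (l - 3)*(l + 3)*(l + 3)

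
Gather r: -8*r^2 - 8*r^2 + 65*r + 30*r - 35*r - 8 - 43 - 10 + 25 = -16*r^2 + 60*r - 36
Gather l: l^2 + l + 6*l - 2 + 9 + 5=l^2 + 7*l + 12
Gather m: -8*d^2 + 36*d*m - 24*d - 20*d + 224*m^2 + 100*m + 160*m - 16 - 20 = -8*d^2 - 44*d + 224*m^2 + m*(36*d + 260) - 36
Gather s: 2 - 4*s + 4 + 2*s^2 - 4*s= 2*s^2 - 8*s + 6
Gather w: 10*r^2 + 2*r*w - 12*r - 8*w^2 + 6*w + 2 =10*r^2 - 12*r - 8*w^2 + w*(2*r + 6) + 2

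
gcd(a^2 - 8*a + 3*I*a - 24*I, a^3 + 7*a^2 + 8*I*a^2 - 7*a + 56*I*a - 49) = 1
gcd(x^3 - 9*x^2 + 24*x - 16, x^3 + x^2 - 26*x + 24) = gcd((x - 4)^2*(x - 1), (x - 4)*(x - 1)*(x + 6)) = x^2 - 5*x + 4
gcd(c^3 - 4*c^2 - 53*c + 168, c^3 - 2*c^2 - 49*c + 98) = c + 7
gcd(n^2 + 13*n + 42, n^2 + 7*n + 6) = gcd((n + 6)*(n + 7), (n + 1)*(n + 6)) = n + 6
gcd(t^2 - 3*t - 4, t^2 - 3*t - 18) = 1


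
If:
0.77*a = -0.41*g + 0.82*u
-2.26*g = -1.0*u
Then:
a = 0.829329962073325*u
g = 0.442477876106195*u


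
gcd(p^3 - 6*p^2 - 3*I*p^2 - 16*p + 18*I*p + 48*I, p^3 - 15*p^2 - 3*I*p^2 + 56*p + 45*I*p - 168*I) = p^2 + p*(-8 - 3*I) + 24*I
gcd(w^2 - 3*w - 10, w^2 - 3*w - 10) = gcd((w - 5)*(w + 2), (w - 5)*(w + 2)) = w^2 - 3*w - 10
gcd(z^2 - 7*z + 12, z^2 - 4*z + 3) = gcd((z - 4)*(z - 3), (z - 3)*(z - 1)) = z - 3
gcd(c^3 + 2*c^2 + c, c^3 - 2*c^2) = c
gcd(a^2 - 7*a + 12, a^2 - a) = 1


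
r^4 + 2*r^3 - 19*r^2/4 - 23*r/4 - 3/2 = (r - 2)*(r + 1/2)^2*(r + 3)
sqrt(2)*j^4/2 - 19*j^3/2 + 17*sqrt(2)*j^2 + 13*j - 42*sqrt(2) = (j - 7*sqrt(2))*(j - 2*sqrt(2))*(j - 3*sqrt(2)/2)*(sqrt(2)*j/2 + 1)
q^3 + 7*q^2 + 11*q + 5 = (q + 1)^2*(q + 5)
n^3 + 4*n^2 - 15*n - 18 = (n - 3)*(n + 1)*(n + 6)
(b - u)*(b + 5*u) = b^2 + 4*b*u - 5*u^2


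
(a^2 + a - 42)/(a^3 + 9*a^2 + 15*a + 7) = (a - 6)/(a^2 + 2*a + 1)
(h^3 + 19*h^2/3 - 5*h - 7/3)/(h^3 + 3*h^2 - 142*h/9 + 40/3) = 3*(3*h^3 + 19*h^2 - 15*h - 7)/(9*h^3 + 27*h^2 - 142*h + 120)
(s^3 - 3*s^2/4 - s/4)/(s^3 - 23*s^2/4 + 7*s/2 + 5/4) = s/(s - 5)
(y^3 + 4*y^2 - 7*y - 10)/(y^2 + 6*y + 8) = (y^3 + 4*y^2 - 7*y - 10)/(y^2 + 6*y + 8)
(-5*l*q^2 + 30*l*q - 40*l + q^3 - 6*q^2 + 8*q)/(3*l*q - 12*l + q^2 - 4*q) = (-5*l*q + 10*l + q^2 - 2*q)/(3*l + q)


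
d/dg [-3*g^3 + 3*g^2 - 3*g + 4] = -9*g^2 + 6*g - 3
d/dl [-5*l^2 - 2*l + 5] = -10*l - 2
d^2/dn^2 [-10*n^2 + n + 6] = -20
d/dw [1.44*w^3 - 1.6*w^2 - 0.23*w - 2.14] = 4.32*w^2 - 3.2*w - 0.23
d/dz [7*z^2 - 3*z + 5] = 14*z - 3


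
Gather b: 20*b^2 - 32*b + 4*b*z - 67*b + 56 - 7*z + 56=20*b^2 + b*(4*z - 99) - 7*z + 112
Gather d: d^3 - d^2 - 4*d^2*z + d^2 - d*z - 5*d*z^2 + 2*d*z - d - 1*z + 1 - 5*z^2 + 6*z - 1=d^3 - 4*d^2*z + d*(-5*z^2 + z - 1) - 5*z^2 + 5*z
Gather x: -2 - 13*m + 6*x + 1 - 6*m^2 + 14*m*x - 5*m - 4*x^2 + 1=-6*m^2 - 18*m - 4*x^2 + x*(14*m + 6)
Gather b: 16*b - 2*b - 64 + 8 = 14*b - 56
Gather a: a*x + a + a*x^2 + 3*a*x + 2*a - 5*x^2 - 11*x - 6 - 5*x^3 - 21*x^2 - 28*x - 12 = a*(x^2 + 4*x + 3) - 5*x^3 - 26*x^2 - 39*x - 18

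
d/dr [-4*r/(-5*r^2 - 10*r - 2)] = 4*(2 - 5*r^2)/(25*r^4 + 100*r^3 + 120*r^2 + 40*r + 4)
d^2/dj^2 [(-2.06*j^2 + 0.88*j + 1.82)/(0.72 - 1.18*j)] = -4.427824/(1.643032*j^3 - 3.007584*j^2 + 1.835136*j - 0.373248)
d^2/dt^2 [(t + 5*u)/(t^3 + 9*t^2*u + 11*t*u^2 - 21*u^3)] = 2*((t + 5*u)*(3*t^2 + 18*t*u + 11*u^2)^2 - (3*t^2 + 18*t*u + 11*u^2 + 3*(t + 3*u)*(t + 5*u))*(t^3 + 9*t^2*u + 11*t*u^2 - 21*u^3))/(t^3 + 9*t^2*u + 11*t*u^2 - 21*u^3)^3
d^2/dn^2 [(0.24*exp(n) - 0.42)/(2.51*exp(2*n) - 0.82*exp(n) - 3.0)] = (1.512024*exp(4*n) - 10.0902*exp(3*n) + 13.436532*exp(2*n) - 13.523208*exp(n) + 3.1932)*exp(n)/(15.813251*exp(6*n) - 15.498246*exp(5*n) - 51.637728*exp(4*n) + 36.496232*exp(3*n) + 61.7184*exp(2*n) - 22.14*exp(n) - 27.0)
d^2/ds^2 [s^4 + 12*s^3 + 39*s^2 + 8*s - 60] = 12*s^2 + 72*s + 78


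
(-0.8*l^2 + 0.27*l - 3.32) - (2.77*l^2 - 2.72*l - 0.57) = -3.57*l^2 + 2.99*l - 2.75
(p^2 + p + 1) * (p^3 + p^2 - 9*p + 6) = p^5 + 2*p^4 - 7*p^3 - 2*p^2 - 3*p + 6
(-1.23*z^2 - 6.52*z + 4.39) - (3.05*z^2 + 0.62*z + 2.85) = -4.28*z^2 - 7.14*z + 1.54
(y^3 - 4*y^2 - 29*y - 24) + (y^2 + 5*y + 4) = y^3 - 3*y^2 - 24*y - 20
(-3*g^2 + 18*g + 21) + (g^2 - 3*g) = -2*g^2 + 15*g + 21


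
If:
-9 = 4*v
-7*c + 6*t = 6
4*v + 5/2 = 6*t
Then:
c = -25/14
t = -13/12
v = -9/4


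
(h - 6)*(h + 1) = h^2 - 5*h - 6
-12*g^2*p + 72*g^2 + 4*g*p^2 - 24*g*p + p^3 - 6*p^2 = (-2*g + p)*(6*g + p)*(p - 6)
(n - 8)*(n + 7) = n^2 - n - 56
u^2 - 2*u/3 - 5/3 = (u - 5/3)*(u + 1)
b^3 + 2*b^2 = b^2*(b + 2)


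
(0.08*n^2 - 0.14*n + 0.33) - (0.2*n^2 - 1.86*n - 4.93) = -0.12*n^2 + 1.72*n + 5.26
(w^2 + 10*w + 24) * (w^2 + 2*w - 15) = w^4 + 12*w^3 + 29*w^2 - 102*w - 360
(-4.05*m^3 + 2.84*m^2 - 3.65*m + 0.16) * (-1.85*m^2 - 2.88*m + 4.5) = 7.4925*m^5 + 6.41*m^4 - 19.6517*m^3 + 22.996*m^2 - 16.8858*m + 0.72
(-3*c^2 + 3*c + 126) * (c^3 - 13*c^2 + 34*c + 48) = -3*c^5 + 42*c^4 - 15*c^3 - 1680*c^2 + 4428*c + 6048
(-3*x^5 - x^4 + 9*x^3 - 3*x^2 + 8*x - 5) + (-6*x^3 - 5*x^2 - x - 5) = -3*x^5 - x^4 + 3*x^3 - 8*x^2 + 7*x - 10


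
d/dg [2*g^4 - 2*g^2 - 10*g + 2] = 8*g^3 - 4*g - 10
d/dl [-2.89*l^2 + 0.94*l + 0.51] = 0.94 - 5.78*l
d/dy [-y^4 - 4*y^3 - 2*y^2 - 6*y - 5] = -4*y^3 - 12*y^2 - 4*y - 6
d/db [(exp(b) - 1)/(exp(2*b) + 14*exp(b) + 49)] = (9 - exp(b))*exp(b)/(exp(3*b) + 21*exp(2*b) + 147*exp(b) + 343)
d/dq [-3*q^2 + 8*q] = 8 - 6*q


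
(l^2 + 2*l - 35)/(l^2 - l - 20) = (l + 7)/(l + 4)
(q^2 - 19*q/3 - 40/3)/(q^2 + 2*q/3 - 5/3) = (q - 8)/(q - 1)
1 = 1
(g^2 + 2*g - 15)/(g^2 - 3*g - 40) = (g - 3)/(g - 8)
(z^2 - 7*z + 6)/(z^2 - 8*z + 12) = (z - 1)/(z - 2)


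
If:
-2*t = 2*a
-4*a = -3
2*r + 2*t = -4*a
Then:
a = 3/4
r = -3/4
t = -3/4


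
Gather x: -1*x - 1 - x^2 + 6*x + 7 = -x^2 + 5*x + 6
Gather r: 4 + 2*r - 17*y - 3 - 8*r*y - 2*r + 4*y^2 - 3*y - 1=-8*r*y + 4*y^2 - 20*y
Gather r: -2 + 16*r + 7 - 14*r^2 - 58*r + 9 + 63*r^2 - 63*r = 49*r^2 - 105*r + 14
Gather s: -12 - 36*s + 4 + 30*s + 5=-6*s - 3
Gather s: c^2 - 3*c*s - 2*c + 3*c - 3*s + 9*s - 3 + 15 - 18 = c^2 + c + s*(6 - 3*c) - 6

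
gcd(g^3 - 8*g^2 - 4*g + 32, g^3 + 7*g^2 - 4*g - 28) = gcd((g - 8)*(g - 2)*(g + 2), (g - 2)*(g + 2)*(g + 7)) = g^2 - 4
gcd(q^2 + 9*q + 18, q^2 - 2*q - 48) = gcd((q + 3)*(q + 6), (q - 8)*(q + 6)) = q + 6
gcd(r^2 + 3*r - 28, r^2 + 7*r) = r + 7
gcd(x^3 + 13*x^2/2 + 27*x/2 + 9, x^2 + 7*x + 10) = x + 2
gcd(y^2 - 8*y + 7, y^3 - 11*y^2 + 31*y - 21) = y^2 - 8*y + 7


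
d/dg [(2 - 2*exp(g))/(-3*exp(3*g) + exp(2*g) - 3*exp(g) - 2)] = 2*((1 - exp(g))*(9*exp(2*g) - 2*exp(g) + 3) + 3*exp(3*g) - exp(2*g) + 3*exp(g) + 2)*exp(g)/(3*exp(3*g) - exp(2*g) + 3*exp(g) + 2)^2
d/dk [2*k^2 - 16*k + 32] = 4*k - 16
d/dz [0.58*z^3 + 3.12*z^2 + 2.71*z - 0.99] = 1.74*z^2 + 6.24*z + 2.71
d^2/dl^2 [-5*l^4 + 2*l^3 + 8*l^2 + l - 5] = -60*l^2 + 12*l + 16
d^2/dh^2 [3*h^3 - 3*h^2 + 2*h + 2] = 18*h - 6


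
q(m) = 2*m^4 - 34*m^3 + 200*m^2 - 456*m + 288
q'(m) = 8*m^3 - 102*m^2 + 400*m - 456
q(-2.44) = 3156.16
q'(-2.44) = -2155.48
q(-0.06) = 316.09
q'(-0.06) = -480.37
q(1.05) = -7.23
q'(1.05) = -139.19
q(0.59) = 81.84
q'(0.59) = -253.86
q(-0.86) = 850.80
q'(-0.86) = -880.53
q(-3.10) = 4821.20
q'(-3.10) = -2914.55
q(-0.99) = 970.37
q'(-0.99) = -959.73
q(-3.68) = 6735.78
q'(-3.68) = -3708.01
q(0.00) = 288.00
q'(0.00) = -456.00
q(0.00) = 288.00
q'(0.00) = -456.00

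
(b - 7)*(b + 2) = b^2 - 5*b - 14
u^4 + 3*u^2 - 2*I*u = u*(u - I)^2*(u + 2*I)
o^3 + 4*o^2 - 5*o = o*(o - 1)*(o + 5)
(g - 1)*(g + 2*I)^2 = g^3 - g^2 + 4*I*g^2 - 4*g - 4*I*g + 4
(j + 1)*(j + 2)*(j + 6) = j^3 + 9*j^2 + 20*j + 12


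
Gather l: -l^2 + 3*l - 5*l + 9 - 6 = -l^2 - 2*l + 3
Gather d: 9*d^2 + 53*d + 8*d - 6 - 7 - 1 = 9*d^2 + 61*d - 14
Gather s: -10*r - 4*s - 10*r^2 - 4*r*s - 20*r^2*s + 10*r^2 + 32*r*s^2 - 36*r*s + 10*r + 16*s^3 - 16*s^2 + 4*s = 16*s^3 + s^2*(32*r - 16) + s*(-20*r^2 - 40*r)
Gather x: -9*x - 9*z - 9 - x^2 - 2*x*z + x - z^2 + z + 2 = -x^2 + x*(-2*z - 8) - z^2 - 8*z - 7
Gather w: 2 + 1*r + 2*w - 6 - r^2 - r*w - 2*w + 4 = -r^2 - r*w + r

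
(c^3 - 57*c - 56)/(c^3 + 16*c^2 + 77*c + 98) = (c^2 - 7*c - 8)/(c^2 + 9*c + 14)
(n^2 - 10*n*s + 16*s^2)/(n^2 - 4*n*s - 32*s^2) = (n - 2*s)/(n + 4*s)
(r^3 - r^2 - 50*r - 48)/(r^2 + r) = r - 2 - 48/r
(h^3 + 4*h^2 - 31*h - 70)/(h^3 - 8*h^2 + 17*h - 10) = (h^2 + 9*h + 14)/(h^2 - 3*h + 2)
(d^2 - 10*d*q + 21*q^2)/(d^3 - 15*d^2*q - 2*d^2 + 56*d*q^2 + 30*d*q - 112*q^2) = (-d + 3*q)/(-d^2 + 8*d*q + 2*d - 16*q)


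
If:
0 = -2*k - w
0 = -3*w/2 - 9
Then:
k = 3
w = -6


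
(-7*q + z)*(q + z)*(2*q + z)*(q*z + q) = -14*q^4*z - 14*q^4 - 19*q^3*z^2 - 19*q^3*z - 4*q^2*z^3 - 4*q^2*z^2 + q*z^4 + q*z^3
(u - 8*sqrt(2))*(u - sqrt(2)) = u^2 - 9*sqrt(2)*u + 16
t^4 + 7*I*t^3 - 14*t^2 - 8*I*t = t*(t + I)*(t + 2*I)*(t + 4*I)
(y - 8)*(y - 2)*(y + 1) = y^3 - 9*y^2 + 6*y + 16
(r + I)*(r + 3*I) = r^2 + 4*I*r - 3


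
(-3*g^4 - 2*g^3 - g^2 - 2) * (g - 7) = -3*g^5 + 19*g^4 + 13*g^3 + 7*g^2 - 2*g + 14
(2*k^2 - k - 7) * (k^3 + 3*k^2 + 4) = 2*k^5 + 5*k^4 - 10*k^3 - 13*k^2 - 4*k - 28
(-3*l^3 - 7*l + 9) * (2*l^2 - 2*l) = -6*l^5 + 6*l^4 - 14*l^3 + 32*l^2 - 18*l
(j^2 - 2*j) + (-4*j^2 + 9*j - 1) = -3*j^2 + 7*j - 1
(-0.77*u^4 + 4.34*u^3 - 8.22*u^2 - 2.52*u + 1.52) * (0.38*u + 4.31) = -0.2926*u^5 - 1.6695*u^4 + 15.5818*u^3 - 36.3858*u^2 - 10.2836*u + 6.5512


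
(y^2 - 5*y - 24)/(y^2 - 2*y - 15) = (y - 8)/(y - 5)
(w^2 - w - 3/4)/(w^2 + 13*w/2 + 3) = (w - 3/2)/(w + 6)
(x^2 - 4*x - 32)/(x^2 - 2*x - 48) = (x + 4)/(x + 6)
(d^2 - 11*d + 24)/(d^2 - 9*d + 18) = (d - 8)/(d - 6)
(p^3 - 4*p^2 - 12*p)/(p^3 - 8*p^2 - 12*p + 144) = p*(p + 2)/(p^2 - 2*p - 24)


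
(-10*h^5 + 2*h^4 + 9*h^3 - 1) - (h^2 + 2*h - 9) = -10*h^5 + 2*h^4 + 9*h^3 - h^2 - 2*h + 8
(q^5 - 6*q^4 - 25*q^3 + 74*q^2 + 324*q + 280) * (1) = q^5 - 6*q^4 - 25*q^3 + 74*q^2 + 324*q + 280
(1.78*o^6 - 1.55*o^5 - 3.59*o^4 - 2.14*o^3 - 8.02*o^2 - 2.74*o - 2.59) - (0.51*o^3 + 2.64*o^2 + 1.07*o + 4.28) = 1.78*o^6 - 1.55*o^5 - 3.59*o^4 - 2.65*o^3 - 10.66*o^2 - 3.81*o - 6.87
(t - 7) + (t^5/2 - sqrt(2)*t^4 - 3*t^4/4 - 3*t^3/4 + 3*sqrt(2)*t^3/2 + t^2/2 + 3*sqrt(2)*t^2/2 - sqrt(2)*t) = t^5/2 - sqrt(2)*t^4 - 3*t^4/4 - 3*t^3/4 + 3*sqrt(2)*t^3/2 + t^2/2 + 3*sqrt(2)*t^2/2 - sqrt(2)*t + t - 7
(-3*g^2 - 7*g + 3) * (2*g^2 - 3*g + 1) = -6*g^4 - 5*g^3 + 24*g^2 - 16*g + 3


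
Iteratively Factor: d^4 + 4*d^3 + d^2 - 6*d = (d - 1)*(d^3 + 5*d^2 + 6*d) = (d - 1)*(d + 3)*(d^2 + 2*d) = (d - 1)*(d + 2)*(d + 3)*(d)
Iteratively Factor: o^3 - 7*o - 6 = (o + 2)*(o^2 - 2*o - 3) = (o + 1)*(o + 2)*(o - 3)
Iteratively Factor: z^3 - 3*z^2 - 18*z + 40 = (z - 5)*(z^2 + 2*z - 8) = (z - 5)*(z + 4)*(z - 2)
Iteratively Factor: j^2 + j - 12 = (j - 3)*(j + 4)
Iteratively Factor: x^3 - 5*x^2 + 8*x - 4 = (x - 2)*(x^2 - 3*x + 2) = (x - 2)^2*(x - 1)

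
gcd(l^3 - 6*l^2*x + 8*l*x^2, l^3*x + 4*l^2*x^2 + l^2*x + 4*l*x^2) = l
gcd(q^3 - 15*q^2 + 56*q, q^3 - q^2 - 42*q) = q^2 - 7*q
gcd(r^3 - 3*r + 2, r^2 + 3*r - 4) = r - 1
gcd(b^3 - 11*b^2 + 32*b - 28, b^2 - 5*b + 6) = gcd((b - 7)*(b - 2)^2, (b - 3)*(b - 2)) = b - 2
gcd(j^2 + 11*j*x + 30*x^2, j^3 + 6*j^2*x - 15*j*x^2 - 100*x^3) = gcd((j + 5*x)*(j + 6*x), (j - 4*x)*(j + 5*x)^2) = j + 5*x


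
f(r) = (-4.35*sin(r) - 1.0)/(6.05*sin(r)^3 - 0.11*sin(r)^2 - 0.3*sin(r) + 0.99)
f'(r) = (-4.35*sin(r) - 1.0)*(-18.15*sin(r)^2*cos(r) + 0.22*sin(r)*cos(r) + 0.3*cos(r))/(6.05*sin(r)^3 - 0.11*sin(r)^2 - 0.3*sin(r) + 0.99)^2 - 4.35*cos(r)/(6.05*sin(r)^3 - 0.11*sin(r)^2 - 0.3*sin(r) + 0.99) = (52.635*sin(r)^3 + 17.6715*sin(r)^2 - 0.22*sin(r) - 4.6065)*cos(r)/(36.6025*sin(r)^6 - 1.331*sin(r)^5 - 3.6179*sin(r)^4 + 12.045*sin(r)^3 - 0.1278*sin(r)^2 - 0.594*sin(r) + 0.9801)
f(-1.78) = -0.73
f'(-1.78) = 0.38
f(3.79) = -8.07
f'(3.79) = 188.87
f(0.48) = -2.11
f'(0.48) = 1.86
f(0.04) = -1.20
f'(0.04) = -4.79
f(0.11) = -1.53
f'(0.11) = -4.65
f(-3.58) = -2.18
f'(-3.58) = -1.33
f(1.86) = -0.87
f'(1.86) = -0.47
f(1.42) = -0.82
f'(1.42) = 0.23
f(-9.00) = 1.18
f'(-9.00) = 10.51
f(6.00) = 0.23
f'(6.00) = -4.76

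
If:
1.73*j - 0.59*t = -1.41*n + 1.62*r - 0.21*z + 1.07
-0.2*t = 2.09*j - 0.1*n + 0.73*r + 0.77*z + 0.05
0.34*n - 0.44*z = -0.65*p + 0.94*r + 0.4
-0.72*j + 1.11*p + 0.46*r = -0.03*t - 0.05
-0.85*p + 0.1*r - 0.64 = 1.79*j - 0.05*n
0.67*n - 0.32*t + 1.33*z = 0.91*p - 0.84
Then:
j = 0.20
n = 4.14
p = -0.72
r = 1.74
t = 3.00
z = -2.49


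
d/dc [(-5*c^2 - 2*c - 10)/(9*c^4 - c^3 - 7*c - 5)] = (2*(5*c + 1)*(-9*c^4 + c^3 + 7*c + 5) - (5*c^2 + 2*c + 10)*(-36*c^3 + 3*c^2 + 7))/(-9*c^4 + c^3 + 7*c + 5)^2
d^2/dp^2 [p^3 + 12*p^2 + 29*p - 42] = 6*p + 24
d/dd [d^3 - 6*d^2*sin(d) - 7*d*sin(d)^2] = -6*d^2*cos(d) + 3*d^2 - 12*d*sin(d) - 7*d*sin(2*d) - 7*sin(d)^2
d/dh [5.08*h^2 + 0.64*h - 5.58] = 10.16*h + 0.64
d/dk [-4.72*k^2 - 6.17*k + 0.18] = -9.44*k - 6.17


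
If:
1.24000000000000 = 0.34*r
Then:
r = 3.65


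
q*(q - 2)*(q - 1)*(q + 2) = q^4 - q^3 - 4*q^2 + 4*q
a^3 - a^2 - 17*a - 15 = (a - 5)*(a + 1)*(a + 3)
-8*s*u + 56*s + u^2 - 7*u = (-8*s + u)*(u - 7)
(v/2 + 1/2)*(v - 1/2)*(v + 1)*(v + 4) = v^4/2 + 11*v^3/4 + 3*v^2 - v/4 - 1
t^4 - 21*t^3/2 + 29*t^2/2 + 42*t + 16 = (t - 8)*(t - 4)*(t + 1/2)*(t + 1)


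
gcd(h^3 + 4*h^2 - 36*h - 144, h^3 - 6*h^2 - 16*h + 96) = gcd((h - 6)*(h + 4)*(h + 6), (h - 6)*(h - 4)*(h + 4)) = h^2 - 2*h - 24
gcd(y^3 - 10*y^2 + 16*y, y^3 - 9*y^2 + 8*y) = y^2 - 8*y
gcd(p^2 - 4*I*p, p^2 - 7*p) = p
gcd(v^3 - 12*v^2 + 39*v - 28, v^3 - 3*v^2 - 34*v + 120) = v - 4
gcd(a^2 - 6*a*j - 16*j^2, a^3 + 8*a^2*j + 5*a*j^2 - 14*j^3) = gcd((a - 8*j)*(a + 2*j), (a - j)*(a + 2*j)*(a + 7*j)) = a + 2*j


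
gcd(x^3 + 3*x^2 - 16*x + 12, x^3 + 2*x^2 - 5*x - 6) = x - 2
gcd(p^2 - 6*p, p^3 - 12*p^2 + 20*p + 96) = p - 6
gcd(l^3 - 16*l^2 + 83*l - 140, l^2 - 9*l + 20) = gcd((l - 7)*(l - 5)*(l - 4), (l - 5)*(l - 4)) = l^2 - 9*l + 20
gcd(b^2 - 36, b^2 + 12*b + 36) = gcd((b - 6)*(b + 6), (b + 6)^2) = b + 6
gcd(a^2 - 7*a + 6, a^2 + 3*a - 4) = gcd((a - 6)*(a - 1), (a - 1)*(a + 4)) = a - 1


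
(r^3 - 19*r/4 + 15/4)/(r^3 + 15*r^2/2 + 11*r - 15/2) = (4*r^3 - 19*r + 15)/(2*(2*r^3 + 15*r^2 + 22*r - 15))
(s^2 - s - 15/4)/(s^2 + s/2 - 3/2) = (s - 5/2)/(s - 1)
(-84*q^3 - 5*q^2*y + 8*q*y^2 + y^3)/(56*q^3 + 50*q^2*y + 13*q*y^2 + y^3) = (-3*q + y)/(2*q + y)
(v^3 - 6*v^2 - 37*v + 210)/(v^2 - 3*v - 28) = (v^2 + v - 30)/(v + 4)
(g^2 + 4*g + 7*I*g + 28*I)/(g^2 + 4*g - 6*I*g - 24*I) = (g + 7*I)/(g - 6*I)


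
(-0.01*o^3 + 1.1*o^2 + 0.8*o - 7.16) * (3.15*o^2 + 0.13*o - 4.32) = -0.0315*o^5 + 3.4637*o^4 + 2.7062*o^3 - 27.202*o^2 - 4.3868*o + 30.9312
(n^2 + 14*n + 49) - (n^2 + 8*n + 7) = 6*n + 42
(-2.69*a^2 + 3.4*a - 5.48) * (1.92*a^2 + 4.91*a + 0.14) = -5.1648*a^4 - 6.6799*a^3 + 5.7958*a^2 - 26.4308*a - 0.7672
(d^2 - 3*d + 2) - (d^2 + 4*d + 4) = -7*d - 2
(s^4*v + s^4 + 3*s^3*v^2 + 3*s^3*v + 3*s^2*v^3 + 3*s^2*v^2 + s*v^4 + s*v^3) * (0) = 0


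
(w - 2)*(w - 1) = w^2 - 3*w + 2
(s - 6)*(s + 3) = s^2 - 3*s - 18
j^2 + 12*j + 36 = (j + 6)^2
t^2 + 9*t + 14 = (t + 2)*(t + 7)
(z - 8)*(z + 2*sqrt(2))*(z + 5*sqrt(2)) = z^3 - 8*z^2 + 7*sqrt(2)*z^2 - 56*sqrt(2)*z + 20*z - 160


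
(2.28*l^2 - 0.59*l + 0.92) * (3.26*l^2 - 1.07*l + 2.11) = 7.4328*l^4 - 4.363*l^3 + 8.4413*l^2 - 2.2293*l + 1.9412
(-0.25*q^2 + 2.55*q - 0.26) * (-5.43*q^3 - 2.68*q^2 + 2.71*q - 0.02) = 1.3575*q^5 - 13.1765*q^4 - 6.0997*q^3 + 7.6123*q^2 - 0.7556*q + 0.0052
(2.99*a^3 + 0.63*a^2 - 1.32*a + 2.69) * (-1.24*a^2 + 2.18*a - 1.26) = -3.7076*a^5 + 5.737*a^4 - 0.7572*a^3 - 7.007*a^2 + 7.5274*a - 3.3894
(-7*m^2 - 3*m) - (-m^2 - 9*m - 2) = -6*m^2 + 6*m + 2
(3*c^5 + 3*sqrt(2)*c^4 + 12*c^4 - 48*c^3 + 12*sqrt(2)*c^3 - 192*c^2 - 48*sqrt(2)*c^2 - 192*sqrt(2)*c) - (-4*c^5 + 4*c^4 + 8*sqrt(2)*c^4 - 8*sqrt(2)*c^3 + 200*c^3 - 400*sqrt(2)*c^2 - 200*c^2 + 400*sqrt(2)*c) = 7*c^5 - 5*sqrt(2)*c^4 + 8*c^4 - 248*c^3 + 20*sqrt(2)*c^3 + 8*c^2 + 352*sqrt(2)*c^2 - 592*sqrt(2)*c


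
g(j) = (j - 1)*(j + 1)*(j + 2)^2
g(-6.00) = 560.00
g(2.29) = 78.11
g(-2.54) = 1.59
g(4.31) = 699.81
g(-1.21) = 0.29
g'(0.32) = -0.72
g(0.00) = -4.00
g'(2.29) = 120.71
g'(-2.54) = -7.37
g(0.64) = -4.11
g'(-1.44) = 0.30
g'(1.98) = 85.97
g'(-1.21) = -0.78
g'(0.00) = -4.00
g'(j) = (j - 1)*(j + 1)*(2*j + 4) + (j - 1)*(j + 2)^2 + (j + 1)*(j + 2)^2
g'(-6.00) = -472.00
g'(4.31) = 565.03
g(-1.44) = 0.34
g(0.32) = -4.83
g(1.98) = 46.26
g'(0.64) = 5.80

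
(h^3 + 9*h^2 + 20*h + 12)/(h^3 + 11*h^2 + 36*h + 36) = (h + 1)/(h + 3)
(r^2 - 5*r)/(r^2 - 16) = r*(r - 5)/(r^2 - 16)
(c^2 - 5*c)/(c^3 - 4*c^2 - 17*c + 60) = c/(c^2 + c - 12)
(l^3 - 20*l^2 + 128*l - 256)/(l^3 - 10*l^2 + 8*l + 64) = (l - 8)/(l + 2)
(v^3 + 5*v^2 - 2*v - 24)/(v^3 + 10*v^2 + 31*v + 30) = (v^2 + 2*v - 8)/(v^2 + 7*v + 10)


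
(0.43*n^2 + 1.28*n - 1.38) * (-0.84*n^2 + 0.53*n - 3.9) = -0.3612*n^4 - 0.8473*n^3 + 0.1606*n^2 - 5.7234*n + 5.382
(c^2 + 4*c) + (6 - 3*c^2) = -2*c^2 + 4*c + 6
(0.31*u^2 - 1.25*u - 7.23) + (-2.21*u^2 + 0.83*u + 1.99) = -1.9*u^2 - 0.42*u - 5.24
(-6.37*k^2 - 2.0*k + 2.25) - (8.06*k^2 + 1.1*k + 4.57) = -14.43*k^2 - 3.1*k - 2.32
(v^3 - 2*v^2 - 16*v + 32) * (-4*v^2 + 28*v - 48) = -4*v^5 + 36*v^4 - 40*v^3 - 480*v^2 + 1664*v - 1536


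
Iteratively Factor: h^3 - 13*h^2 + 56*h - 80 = (h - 5)*(h^2 - 8*h + 16) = (h - 5)*(h - 4)*(h - 4)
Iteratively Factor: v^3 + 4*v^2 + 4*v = (v + 2)*(v^2 + 2*v) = (v + 2)^2*(v)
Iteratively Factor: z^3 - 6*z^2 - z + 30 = (z - 3)*(z^2 - 3*z - 10) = (z - 3)*(z + 2)*(z - 5)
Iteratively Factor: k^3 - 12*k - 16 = (k + 2)*(k^2 - 2*k - 8) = (k + 2)^2*(k - 4)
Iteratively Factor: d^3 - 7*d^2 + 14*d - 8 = (d - 2)*(d^2 - 5*d + 4) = (d - 2)*(d - 1)*(d - 4)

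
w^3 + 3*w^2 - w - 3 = (w - 1)*(w + 1)*(w + 3)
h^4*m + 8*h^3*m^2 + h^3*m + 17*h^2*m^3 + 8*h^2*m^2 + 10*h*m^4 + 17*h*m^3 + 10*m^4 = (h + m)*(h + 2*m)*(h + 5*m)*(h*m + m)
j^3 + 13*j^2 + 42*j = j*(j + 6)*(j + 7)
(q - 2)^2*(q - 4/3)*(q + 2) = q^4 - 10*q^3/3 - 4*q^2/3 + 40*q/3 - 32/3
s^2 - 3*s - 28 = (s - 7)*(s + 4)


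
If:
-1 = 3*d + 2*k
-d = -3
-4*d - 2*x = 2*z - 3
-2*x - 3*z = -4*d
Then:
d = 3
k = -5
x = -51/2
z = 21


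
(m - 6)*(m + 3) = m^2 - 3*m - 18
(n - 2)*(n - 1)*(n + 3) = n^3 - 7*n + 6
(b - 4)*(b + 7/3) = b^2 - 5*b/3 - 28/3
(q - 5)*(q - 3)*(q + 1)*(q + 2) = q^4 - 5*q^3 - 7*q^2 + 29*q + 30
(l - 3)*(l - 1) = l^2 - 4*l + 3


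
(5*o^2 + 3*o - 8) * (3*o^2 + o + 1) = 15*o^4 + 14*o^3 - 16*o^2 - 5*o - 8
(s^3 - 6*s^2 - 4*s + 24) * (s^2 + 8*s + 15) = s^5 + 2*s^4 - 37*s^3 - 98*s^2 + 132*s + 360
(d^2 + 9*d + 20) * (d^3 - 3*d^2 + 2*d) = d^5 + 6*d^4 - 5*d^3 - 42*d^2 + 40*d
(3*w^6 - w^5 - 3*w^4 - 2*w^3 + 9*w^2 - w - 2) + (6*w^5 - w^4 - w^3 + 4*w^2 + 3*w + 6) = 3*w^6 + 5*w^5 - 4*w^4 - 3*w^3 + 13*w^2 + 2*w + 4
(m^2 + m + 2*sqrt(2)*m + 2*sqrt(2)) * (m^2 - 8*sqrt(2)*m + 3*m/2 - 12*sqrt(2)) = m^4 - 6*sqrt(2)*m^3 + 5*m^3/2 - 61*m^2/2 - 15*sqrt(2)*m^2 - 80*m - 9*sqrt(2)*m - 48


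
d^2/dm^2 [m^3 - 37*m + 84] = 6*m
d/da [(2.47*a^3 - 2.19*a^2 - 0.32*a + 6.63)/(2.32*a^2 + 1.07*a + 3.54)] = (5.7304*a^4 + 5.2858*a^3 + 24.6305*a^2 - 46.2684*a - 8.2269)/(5.3824*a^4 + 4.9648*a^3 + 17.5705*a^2 + 7.5756*a + 12.5316)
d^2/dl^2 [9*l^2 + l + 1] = 18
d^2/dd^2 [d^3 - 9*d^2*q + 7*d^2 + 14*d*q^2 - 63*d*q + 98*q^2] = 6*d - 18*q + 14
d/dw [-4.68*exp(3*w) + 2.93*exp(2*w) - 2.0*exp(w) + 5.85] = (-14.04*exp(2*w) + 5.86*exp(w) - 2.0)*exp(w)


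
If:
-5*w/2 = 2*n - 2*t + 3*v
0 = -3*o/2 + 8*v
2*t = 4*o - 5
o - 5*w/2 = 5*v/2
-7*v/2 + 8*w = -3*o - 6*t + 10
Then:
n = -605/2567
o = 4000/2567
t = 3165/5134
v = 750/2567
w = 50/151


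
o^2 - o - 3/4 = (o - 3/2)*(o + 1/2)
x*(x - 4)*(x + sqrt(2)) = x^3 - 4*x^2 + sqrt(2)*x^2 - 4*sqrt(2)*x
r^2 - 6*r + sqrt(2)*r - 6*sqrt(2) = (r - 6)*(r + sqrt(2))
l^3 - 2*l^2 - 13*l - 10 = (l - 5)*(l + 1)*(l + 2)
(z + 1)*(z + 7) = z^2 + 8*z + 7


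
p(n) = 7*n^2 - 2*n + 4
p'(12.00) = 166.00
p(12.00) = 988.00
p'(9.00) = 124.00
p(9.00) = 553.00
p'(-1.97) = -29.58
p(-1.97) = 35.11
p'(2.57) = 33.98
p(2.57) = 45.09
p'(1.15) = 14.10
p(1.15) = 10.96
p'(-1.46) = -22.44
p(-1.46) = 21.84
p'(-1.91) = -28.74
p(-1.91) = 33.36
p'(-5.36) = -77.04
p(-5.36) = 215.83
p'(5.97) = 81.58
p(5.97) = 241.55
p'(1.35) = 16.90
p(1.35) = 14.06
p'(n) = 14*n - 2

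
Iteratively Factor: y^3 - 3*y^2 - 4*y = (y - 4)*(y^2 + y) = (y - 4)*(y + 1)*(y)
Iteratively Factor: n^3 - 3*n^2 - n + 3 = (n + 1)*(n^2 - 4*n + 3) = (n - 1)*(n + 1)*(n - 3)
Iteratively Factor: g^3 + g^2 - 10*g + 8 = (g + 4)*(g^2 - 3*g + 2) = (g - 2)*(g + 4)*(g - 1)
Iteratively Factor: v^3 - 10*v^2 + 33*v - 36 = (v - 4)*(v^2 - 6*v + 9) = (v - 4)*(v - 3)*(v - 3)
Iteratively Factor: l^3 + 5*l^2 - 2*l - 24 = (l + 3)*(l^2 + 2*l - 8) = (l + 3)*(l + 4)*(l - 2)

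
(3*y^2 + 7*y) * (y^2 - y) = 3*y^4 + 4*y^3 - 7*y^2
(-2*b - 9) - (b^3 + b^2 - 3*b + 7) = -b^3 - b^2 + b - 16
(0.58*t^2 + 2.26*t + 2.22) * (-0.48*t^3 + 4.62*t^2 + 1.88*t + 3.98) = -0.2784*t^5 + 1.5948*t^4 + 10.466*t^3 + 16.8136*t^2 + 13.1684*t + 8.8356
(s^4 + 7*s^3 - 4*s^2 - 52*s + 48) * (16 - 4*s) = -4*s^5 - 12*s^4 + 128*s^3 + 144*s^2 - 1024*s + 768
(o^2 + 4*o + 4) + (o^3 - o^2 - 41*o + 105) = o^3 - 37*o + 109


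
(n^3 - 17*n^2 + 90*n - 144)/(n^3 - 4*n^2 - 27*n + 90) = (n - 8)/(n + 5)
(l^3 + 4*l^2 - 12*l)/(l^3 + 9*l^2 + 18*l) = (l - 2)/(l + 3)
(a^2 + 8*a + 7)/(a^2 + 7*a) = (a + 1)/a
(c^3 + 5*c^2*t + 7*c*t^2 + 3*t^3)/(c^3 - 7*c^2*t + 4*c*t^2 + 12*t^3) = (c^2 + 4*c*t + 3*t^2)/(c^2 - 8*c*t + 12*t^2)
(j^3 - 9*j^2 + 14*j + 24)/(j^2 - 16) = (j^2 - 5*j - 6)/(j + 4)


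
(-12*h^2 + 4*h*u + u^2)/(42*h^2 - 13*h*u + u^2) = (-12*h^2 + 4*h*u + u^2)/(42*h^2 - 13*h*u + u^2)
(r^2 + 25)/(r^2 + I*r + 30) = (r + 5*I)/(r + 6*I)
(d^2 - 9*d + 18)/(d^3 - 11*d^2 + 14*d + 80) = (d^2 - 9*d + 18)/(d^3 - 11*d^2 + 14*d + 80)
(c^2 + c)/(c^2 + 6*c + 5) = c/(c + 5)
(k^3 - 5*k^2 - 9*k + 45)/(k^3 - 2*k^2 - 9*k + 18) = (k - 5)/(k - 2)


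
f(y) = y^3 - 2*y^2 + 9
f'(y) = 3*y^2 - 4*y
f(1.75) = 8.23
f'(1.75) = 2.19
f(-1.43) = 1.99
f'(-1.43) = 11.85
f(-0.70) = 7.68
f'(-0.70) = 4.27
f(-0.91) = 6.59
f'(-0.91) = 6.12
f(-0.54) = 8.26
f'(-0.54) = 3.03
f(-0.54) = 8.26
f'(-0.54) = 3.03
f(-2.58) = -21.49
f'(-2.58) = 30.29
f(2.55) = 12.58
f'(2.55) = 9.31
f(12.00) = 1449.00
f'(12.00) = 384.00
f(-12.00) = -2007.00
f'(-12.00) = 480.00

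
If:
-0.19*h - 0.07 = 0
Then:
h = -0.37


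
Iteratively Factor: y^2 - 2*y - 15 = (y + 3)*(y - 5)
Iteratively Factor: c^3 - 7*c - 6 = (c + 1)*(c^2 - c - 6) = (c + 1)*(c + 2)*(c - 3)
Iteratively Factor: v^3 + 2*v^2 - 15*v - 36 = (v - 4)*(v^2 + 6*v + 9) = (v - 4)*(v + 3)*(v + 3)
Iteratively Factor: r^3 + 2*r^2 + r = (r + 1)*(r^2 + r) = r*(r + 1)*(r + 1)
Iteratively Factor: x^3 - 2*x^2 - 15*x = (x)*(x^2 - 2*x - 15) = x*(x + 3)*(x - 5)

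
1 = 1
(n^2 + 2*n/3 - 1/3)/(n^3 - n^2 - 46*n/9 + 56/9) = 3*(3*n^2 + 2*n - 1)/(9*n^3 - 9*n^2 - 46*n + 56)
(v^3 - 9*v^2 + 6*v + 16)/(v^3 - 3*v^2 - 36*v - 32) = (v - 2)/(v + 4)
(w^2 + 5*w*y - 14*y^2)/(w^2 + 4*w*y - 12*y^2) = (w + 7*y)/(w + 6*y)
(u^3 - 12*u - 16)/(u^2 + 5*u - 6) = (u^3 - 12*u - 16)/(u^2 + 5*u - 6)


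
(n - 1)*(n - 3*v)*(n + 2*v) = n^3 - n^2*v - n^2 - 6*n*v^2 + n*v + 6*v^2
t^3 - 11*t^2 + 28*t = t*(t - 7)*(t - 4)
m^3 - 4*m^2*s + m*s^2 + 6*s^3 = (m - 3*s)*(m - 2*s)*(m + s)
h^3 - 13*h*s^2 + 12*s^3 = (h - 3*s)*(h - s)*(h + 4*s)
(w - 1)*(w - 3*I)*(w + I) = w^3 - w^2 - 2*I*w^2 + 3*w + 2*I*w - 3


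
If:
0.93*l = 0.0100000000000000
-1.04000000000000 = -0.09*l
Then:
No Solution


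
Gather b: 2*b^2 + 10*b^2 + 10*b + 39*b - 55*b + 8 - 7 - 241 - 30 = 12*b^2 - 6*b - 270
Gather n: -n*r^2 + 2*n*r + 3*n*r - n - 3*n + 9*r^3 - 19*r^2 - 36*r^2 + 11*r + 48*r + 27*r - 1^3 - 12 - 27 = n*(-r^2 + 5*r - 4) + 9*r^3 - 55*r^2 + 86*r - 40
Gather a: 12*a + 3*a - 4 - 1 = 15*a - 5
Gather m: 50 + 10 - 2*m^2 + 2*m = -2*m^2 + 2*m + 60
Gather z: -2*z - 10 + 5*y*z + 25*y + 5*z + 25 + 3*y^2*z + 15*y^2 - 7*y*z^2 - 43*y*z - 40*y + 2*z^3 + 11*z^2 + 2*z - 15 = 15*y^2 - 15*y + 2*z^3 + z^2*(11 - 7*y) + z*(3*y^2 - 38*y + 5)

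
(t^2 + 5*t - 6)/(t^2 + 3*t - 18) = (t - 1)/(t - 3)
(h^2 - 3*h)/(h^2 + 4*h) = (h - 3)/(h + 4)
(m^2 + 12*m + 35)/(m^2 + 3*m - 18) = (m^2 + 12*m + 35)/(m^2 + 3*m - 18)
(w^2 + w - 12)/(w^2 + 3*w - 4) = (w - 3)/(w - 1)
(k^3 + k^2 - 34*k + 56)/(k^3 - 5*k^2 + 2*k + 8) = (k + 7)/(k + 1)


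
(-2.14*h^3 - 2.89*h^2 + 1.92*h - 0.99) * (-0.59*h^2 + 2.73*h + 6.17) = 1.2626*h^5 - 4.1371*h^4 - 22.2263*h^3 - 12.0056*h^2 + 9.1437*h - 6.1083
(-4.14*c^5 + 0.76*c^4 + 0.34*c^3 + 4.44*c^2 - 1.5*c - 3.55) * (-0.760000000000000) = 3.1464*c^5 - 0.5776*c^4 - 0.2584*c^3 - 3.3744*c^2 + 1.14*c + 2.698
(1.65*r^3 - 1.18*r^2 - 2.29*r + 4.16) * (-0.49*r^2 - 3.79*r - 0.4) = -0.8085*r^5 - 5.6753*r^4 + 4.9343*r^3 + 7.1127*r^2 - 14.8504*r - 1.664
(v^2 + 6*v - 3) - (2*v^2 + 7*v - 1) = -v^2 - v - 2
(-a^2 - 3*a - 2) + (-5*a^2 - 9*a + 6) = -6*a^2 - 12*a + 4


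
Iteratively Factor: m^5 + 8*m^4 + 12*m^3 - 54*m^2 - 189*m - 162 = (m + 2)*(m^4 + 6*m^3 - 54*m - 81) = (m - 3)*(m + 2)*(m^3 + 9*m^2 + 27*m + 27) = (m - 3)*(m + 2)*(m + 3)*(m^2 + 6*m + 9) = (m - 3)*(m + 2)*(m + 3)^2*(m + 3)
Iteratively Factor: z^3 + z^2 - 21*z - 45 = (z + 3)*(z^2 - 2*z - 15) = (z + 3)^2*(z - 5)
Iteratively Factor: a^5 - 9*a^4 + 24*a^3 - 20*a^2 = (a - 2)*(a^4 - 7*a^3 + 10*a^2) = (a - 2)^2*(a^3 - 5*a^2) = (a - 5)*(a - 2)^2*(a^2) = a*(a - 5)*(a - 2)^2*(a)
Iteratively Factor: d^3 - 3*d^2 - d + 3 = (d - 3)*(d^2 - 1) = (d - 3)*(d + 1)*(d - 1)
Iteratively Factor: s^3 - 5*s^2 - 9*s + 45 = (s + 3)*(s^2 - 8*s + 15) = (s - 3)*(s + 3)*(s - 5)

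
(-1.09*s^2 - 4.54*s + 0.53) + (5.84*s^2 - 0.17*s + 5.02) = 4.75*s^2 - 4.71*s + 5.55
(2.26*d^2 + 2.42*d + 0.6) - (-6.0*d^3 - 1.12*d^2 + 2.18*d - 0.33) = 6.0*d^3 + 3.38*d^2 + 0.24*d + 0.93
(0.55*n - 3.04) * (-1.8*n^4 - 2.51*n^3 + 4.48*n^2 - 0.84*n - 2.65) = -0.99*n^5 + 4.0915*n^4 + 10.0944*n^3 - 14.0812*n^2 + 1.0961*n + 8.056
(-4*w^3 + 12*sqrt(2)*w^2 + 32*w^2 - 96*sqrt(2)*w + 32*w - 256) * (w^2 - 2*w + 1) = -4*w^5 + 12*sqrt(2)*w^4 + 40*w^4 - 120*sqrt(2)*w^3 - 36*w^3 - 288*w^2 + 204*sqrt(2)*w^2 - 96*sqrt(2)*w + 544*w - 256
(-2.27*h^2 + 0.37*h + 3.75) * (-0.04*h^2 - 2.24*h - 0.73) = 0.0908*h^4 + 5.07*h^3 + 0.6783*h^2 - 8.6701*h - 2.7375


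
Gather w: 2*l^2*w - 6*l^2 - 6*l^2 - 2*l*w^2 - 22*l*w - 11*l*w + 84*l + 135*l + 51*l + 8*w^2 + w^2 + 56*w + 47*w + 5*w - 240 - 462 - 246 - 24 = -12*l^2 + 270*l + w^2*(9 - 2*l) + w*(2*l^2 - 33*l + 108) - 972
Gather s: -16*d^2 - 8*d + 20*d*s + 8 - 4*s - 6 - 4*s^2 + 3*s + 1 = -16*d^2 - 8*d - 4*s^2 + s*(20*d - 1) + 3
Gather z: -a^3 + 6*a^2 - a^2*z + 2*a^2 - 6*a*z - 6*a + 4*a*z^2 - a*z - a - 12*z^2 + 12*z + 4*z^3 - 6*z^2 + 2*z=-a^3 + 8*a^2 - 7*a + 4*z^3 + z^2*(4*a - 18) + z*(-a^2 - 7*a + 14)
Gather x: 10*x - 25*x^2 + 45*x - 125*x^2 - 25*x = -150*x^2 + 30*x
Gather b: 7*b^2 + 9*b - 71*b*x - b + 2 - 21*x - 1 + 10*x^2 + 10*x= 7*b^2 + b*(8 - 71*x) + 10*x^2 - 11*x + 1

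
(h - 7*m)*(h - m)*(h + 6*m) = h^3 - 2*h^2*m - 41*h*m^2 + 42*m^3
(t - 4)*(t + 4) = t^2 - 16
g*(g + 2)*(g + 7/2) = g^3 + 11*g^2/2 + 7*g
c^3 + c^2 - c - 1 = (c - 1)*(c + 1)^2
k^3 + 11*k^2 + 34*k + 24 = (k + 1)*(k + 4)*(k + 6)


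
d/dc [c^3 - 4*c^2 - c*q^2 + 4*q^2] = 3*c^2 - 8*c - q^2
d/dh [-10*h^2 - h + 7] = -20*h - 1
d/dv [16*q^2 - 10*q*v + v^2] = -10*q + 2*v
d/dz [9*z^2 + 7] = 18*z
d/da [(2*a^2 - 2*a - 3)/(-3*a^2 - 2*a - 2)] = 2*(-5*a^2 - 13*a - 1)/(9*a^4 + 12*a^3 + 16*a^2 + 8*a + 4)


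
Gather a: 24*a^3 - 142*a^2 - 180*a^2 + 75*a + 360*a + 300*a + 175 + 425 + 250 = 24*a^3 - 322*a^2 + 735*a + 850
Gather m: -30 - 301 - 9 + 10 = -330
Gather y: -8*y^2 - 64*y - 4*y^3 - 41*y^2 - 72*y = -4*y^3 - 49*y^2 - 136*y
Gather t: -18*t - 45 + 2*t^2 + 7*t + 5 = 2*t^2 - 11*t - 40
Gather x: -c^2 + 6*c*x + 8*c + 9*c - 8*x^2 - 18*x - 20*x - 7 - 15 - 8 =-c^2 + 17*c - 8*x^2 + x*(6*c - 38) - 30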